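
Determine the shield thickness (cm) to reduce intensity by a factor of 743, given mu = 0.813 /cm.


x = ln(factor) / mu
x = ln(743) / 0.813
x = 8.1312 cm

8.1312


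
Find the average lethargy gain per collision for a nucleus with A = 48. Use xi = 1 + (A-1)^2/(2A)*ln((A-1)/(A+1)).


xi = 1 + (A-1)^2/(2A) * ln((A-1)/(A+1))
xi = 1 + (48-1)^2/(2*48) * ln((48-1)/(48 +1))
xi = 0.041094

0.041094


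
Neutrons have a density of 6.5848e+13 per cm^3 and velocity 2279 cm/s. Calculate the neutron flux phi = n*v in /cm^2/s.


phi = n * v
phi = 6.5848e+13 * 2279
phi = 1.5007e+17 /cm^2/s

1.5007e+17


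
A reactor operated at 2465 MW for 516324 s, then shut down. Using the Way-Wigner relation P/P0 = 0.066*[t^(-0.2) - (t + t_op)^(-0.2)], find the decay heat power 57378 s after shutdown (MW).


P/P0 = 0.066 * [t^(-0.2) - (t + t_op)^(-0.2)]
P/P0 = 0.066 * [57378^(-0.2) - (57378 + 516324)^(-0.2)]
P/P0 = 0.066 * [0.1117509 - 0.07051195] = 0.002721771
P = 2465 * 0.002721771 = 6.7092 MW

6.7092


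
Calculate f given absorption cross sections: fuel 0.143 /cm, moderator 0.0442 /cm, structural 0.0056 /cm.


f = Sigma_a_fuel / (Sigma_a_fuel + Sigma_a_mod + Sigma_a_other)
f = 0.143 / (0.143 + 0.0442 + 0.0056)
f = 0.74170

0.74170


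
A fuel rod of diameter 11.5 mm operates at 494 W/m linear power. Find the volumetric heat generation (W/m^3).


r = D / 2 / 1000 = 11.5 / 2 / 1000 = 0.00575 m
q''' = q' / (pi * r^2)
q''' = 494 / (pi * 0.00575^2)
q''' = 4.7560e+06 W/m^3

4.7560e+06


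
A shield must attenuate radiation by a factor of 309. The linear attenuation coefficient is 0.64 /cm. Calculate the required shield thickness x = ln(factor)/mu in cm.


x = ln(factor) / mu
x = ln(309) / 0.64
x = 8.9583 cm

8.9583


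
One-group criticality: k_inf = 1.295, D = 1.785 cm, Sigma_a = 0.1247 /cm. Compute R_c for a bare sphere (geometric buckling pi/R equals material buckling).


L^2 = D / Sigma_a = 1.785 / 0.1247 = 14.31435 cm^2
B_m^2 = (k_inf - 1) / L^2 = (1.295 - 1) / 14.31435 = 0.02060869 /cm^2
For a bare sphere: B_g = pi/R, so R_c = pi / sqrt(B_m^2)
R_c = pi / sqrt(0.02060869) = 21.884 cm

21.884


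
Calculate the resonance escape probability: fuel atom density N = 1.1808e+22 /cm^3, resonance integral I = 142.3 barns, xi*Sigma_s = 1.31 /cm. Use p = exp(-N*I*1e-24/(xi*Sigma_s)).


p = exp(-N * I * 1e-24 / (xi*Sigma_s))
p = exp(-1.1808e+22 * 142.3 * 1e-24 / 1.31)
p = 0.27730

0.27730


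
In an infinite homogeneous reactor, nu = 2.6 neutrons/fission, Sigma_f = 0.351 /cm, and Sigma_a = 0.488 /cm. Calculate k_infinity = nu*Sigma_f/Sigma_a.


k_inf = nu * Sigma_f / Sigma_a
k_inf = 2.6 * 0.351 / 0.488
k_inf = 1.8701

1.8701


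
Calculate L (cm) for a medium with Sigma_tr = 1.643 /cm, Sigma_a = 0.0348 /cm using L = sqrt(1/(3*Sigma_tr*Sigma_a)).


D = 1 / (3 * Sigma_tr) = 1 / (3 * 1.643) = 0.2028809 cm
L = sqrt(D / Sigma_a)
L = sqrt(0.2028809 / 0.0348)
L = 2.4145 cm

2.4145


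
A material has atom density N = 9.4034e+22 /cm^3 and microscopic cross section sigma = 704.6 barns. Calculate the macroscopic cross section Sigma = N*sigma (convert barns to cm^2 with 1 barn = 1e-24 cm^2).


Sigma = N * sigma_barns * 1e-24
Sigma = 9.4034e+22 * 704.6 * 1e-24
Sigma = 66.256 /cm

66.256


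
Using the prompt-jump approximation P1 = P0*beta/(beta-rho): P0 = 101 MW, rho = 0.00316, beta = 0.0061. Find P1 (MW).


P1/P0 = beta / (beta - rho)
P1/P0 = 0.0061 / (0.0061 - 0.00316) = 2.074830
P1 = 101 * 2.074830 = 209.56 MW

209.56


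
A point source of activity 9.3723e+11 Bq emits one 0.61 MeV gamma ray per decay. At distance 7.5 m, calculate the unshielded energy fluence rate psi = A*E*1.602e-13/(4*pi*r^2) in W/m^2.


psi = A * E * 1.602e-13 / (4*pi*r^2)
psi = 9.3723e+11 * 0.61 * 1.602e-13 / (4*pi*7.5^2)
psi = 1.2957e-04 W/m^2

1.2957e-04


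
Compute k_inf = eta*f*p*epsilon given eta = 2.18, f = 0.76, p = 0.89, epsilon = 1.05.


k_inf = eta * f * p * epsilon
k_inf = 2.18 * 0.76 * 0.89 * 1.05
k_inf = 1.5483

1.5483


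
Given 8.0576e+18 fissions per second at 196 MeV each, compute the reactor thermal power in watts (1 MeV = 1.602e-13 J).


P = fission_rate * E_MeV * 1.602e-13
P = 8.0576e+18 * 196 * 1.602e-13
P = 2.5300e+08 W

2.5300e+08


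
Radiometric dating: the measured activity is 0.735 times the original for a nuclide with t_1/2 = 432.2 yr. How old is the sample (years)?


lambda = ln(2) / t_half = ln(2) / 432.2 = 0.001603765 /yr
t = -ln(A/A0) / lambda
t = -ln(0.735) / 0.001603765
t = 191.98 yr

191.98


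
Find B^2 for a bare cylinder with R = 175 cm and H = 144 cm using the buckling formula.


B^2 = (2.405/R)^2 + (pi/H)^2
B^2 = (2.405/175)^2 + (pi/144)^2
B^2 = 6.6483e-04 /cm^2

6.6483e-04


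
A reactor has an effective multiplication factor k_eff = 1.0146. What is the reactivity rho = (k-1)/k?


rho = (k_eff - 1) / k_eff
rho = (1.0146 - 1) / 1.0146
rho = 0.014390

0.014390


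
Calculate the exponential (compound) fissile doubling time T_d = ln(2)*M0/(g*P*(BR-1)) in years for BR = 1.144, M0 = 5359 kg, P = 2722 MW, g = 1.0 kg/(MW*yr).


Breeding gain G = BR - 1 = 1.144 - 1 = 0.144
Fissile production rate = g * P * G = 1.0 * 2722 * 0.144 = 391.968 kg/yr
T_d = ln(2) * M0 / (g * P * G)
T_d = ln(2) * 5359 / 391.968 = 9.4767 yr

9.4767


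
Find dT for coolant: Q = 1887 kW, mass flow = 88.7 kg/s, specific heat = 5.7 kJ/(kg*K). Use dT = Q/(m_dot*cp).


dT = Q / (m_dot * cp)
dT = 1887 / (88.7 * 5.7)
dT = 3.7323 C

3.7323


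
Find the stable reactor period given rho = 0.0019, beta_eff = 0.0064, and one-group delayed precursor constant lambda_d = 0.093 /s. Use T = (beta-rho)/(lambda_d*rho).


T = (beta - rho) / (lambda_d * rho)
T = (0.0064 - 0.0019) / (0.093 * 0.0019)
T = 25.467 s

25.467


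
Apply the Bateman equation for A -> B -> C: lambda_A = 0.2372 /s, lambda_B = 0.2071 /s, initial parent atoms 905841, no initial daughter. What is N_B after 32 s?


N_B(t) = lambda_A * N_A0 / (lambda_B - lambda_A) * [exp(-lambda_A*t) - exp(-lambda_B*t)]
exp(-0.2372*32) = 5.052789e-04; exp(-0.2071*32) = 0.001323865
N_B = 0.2372 * 905841 / (0.2071 - 0.2372) * (5.052789e-04 - 0.001323865)
N_B = 5843.4

5843.4


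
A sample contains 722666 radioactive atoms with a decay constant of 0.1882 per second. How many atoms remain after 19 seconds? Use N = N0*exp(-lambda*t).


N = N0 * exp(-lambda * t)
N = 722666 * exp(-0.1882 * 19)
N = 20230

20230


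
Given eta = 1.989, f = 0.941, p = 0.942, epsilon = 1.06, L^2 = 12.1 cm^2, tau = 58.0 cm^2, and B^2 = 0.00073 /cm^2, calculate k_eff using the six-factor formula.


k_inf = eta*f*p*eps = 1.989*0.941*0.942*1.06 = 1.868879
P_TNL = 1/(1 + L^2*B^2) = 1/(1 + 12.1*0.00073) = 0.9912443
P_FNL = exp(-B^2*tau) = exp(-0.00073*58.0) = 0.9585438
k_eff = k_inf * P_TNL * P_FNL = 1.868879 * 0.9912443 * 0.9585438
k_eff = 1.7757

1.7757


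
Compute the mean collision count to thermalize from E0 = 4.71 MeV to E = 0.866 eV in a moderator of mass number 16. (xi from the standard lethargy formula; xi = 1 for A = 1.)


xi = 1 + (A-1)^2/(2A)*ln((A-1)/(A+1)) = 0.1199467 (for A = 16)
n = ln(E0/E) / xi
n = ln(4.71e6 / 0.866) / 0.1199467
n = ln(5.438799e+06) / 0.1199467 = 129.30

129.30


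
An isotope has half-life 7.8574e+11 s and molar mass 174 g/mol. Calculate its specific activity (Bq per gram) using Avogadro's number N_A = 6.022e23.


lambda = ln(2) / t_half = ln(2) / 7.8574e+11 = 8.821585e-13 /s
SA = lambda * N_A / M
SA = 8.821585e-13 * 6.022e23 / 174
SA = 3.0531e+09 Bq/g

3.0531e+09


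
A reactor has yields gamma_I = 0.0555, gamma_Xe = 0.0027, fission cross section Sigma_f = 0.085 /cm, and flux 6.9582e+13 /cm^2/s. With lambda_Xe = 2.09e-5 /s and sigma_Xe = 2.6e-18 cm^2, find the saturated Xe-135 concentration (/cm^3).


Xe_eq = (gamma_I + gamma_Xe) * Sigma_f * phi / (lambda_Xe + sigma_Xe * phi)
Numerator = (0.0555 + 0.0027) * 0.085 * 6.9582e+13 = 3.442222e+11
Denominator = 2.09e-5 + 2.6e-18 * 6.9582e+13 = 2.018132e-04
Xe_eq = 3.442222e+11 / 2.018132e-04 = 1.7056e+15 /cm^3

1.7056e+15


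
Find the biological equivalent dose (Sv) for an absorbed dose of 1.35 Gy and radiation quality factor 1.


H = D * Q
H = 1.35 * 1
H = 1.3500 Sv

1.3500


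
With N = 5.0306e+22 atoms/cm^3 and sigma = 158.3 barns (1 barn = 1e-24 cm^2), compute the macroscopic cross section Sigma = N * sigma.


Sigma = N * sigma_barns * 1e-24
Sigma = 5.0306e+22 * 158.3 * 1e-24
Sigma = 7.9634 /cm

7.9634


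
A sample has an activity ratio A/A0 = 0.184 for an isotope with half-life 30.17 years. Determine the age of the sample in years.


lambda = ln(2) / t_half = ln(2) / 30.17 = 0.02297472 /yr
t = -ln(A/A0) / lambda
t = -ln(0.184) / 0.02297472
t = 73.682 yr

73.682


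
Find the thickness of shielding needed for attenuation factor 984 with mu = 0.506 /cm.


x = ln(factor) / mu
x = ln(984) / 0.506
x = 13.620 cm

13.620


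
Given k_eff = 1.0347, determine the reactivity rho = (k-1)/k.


rho = (k_eff - 1) / k_eff
rho = (1.0347 - 1) / 1.0347
rho = 0.033536

0.033536


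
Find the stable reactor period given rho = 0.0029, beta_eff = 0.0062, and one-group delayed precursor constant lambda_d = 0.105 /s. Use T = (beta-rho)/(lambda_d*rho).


T = (beta - rho) / (lambda_d * rho)
T = (0.0062 - 0.0029) / (0.105 * 0.0029)
T = 10.837 s

10.837


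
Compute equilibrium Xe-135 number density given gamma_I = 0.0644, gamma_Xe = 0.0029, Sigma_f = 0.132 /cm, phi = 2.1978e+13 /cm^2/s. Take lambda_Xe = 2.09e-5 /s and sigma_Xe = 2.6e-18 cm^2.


Xe_eq = (gamma_I + gamma_Xe) * Sigma_f * phi / (lambda_Xe + sigma_Xe * phi)
Numerator = (0.0644 + 0.0029) * 0.132 * 2.1978e+13 = 1.952438e+11
Denominator = 2.09e-5 + 2.6e-18 * 2.1978e+13 = 7.804280e-05
Xe_eq = 1.952438e+11 / 7.804280e-05 = 2.5018e+15 /cm^3

2.5018e+15


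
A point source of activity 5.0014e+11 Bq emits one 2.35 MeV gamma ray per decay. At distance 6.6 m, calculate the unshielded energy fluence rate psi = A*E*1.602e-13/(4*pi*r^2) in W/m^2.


psi = A * E * 1.602e-13 / (4*pi*r^2)
psi = 5.0014e+11 * 2.35 * 1.602e-13 / (4*pi*6.6^2)
psi = 3.4397e-04 W/m^2

3.4397e-04


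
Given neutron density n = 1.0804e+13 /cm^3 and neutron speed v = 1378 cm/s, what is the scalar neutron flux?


phi = n * v
phi = 1.0804e+13 * 1378
phi = 1.4888e+16 /cm^2/s

1.4888e+16


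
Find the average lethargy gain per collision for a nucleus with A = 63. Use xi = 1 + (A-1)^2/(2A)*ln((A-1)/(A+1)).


xi = 1 + (A-1)^2/(2A) * ln((A-1)/(A+1))
xi = 1 + (63-1)^2/(2*63) * ln((63-1)/(63 +1))
xi = 0.031413

0.031413


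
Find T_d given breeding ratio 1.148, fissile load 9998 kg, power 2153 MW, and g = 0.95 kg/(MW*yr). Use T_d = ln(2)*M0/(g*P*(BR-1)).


Breeding gain G = BR - 1 = 1.148 - 1 = 0.148
Fissile production rate = g * P * G = 0.95 * 2153 * 0.148 = 302.7118 kg/yr
T_d = ln(2) * M0 / (g * P * G)
T_d = ln(2) * 9998 / 302.7118 = 22.893 yr

22.893


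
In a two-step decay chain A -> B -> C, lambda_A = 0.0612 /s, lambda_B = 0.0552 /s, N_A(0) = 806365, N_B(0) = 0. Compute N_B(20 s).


N_B(t) = lambda_A * N_A0 / (lambda_B - lambda_A) * [exp(-lambda_A*t) - exp(-lambda_B*t)]
exp(-0.0612*20) = 0.2940516; exp(-0.0552*20) = 0.3315423
N_B = 0.0612 * 806365 / (0.0552 - 0.0612) * (0.2940516 - 0.3315423)
N_B = 308358

308358


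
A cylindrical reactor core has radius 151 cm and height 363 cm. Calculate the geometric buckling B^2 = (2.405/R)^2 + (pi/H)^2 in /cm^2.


B^2 = (2.405/R)^2 + (pi/H)^2
B^2 = (2.405/151)^2 + (pi/363)^2
B^2 = 3.2857e-04 /cm^2

3.2857e-04


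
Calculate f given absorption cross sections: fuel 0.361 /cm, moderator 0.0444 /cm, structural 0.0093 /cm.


f = Sigma_a_fuel / (Sigma_a_fuel + Sigma_a_mod + Sigma_a_other)
f = 0.361 / (0.361 + 0.0444 + 0.0093)
f = 0.87051

0.87051


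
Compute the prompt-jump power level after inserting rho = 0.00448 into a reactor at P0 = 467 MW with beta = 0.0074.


P1/P0 = beta / (beta - rho)
P1/P0 = 0.0074 / (0.0074 - 0.00448) = 2.534247
P1 = 467 * 2.534247 = 1183.5 MW

1183.5


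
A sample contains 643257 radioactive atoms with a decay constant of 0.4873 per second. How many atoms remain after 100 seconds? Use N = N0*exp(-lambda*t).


N = N0 * exp(-lambda * t)
N = 643257 * exp(-0.4873 * 100)
N = 4.4179e-16

4.4179e-16


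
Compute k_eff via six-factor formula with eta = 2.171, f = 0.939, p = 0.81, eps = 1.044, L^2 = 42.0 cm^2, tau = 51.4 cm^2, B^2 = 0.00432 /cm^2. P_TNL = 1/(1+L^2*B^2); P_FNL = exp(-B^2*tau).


k_inf = eta*f*p*eps = 2.171*0.939*0.81*1.044 = 1.723895
P_TNL = 1/(1 + L^2*B^2) = 1/(1 + 42.0*0.00432) = 0.8464247
P_FNL = exp(-B^2*tau) = exp(-0.00432*51.4) = 0.8008769
k_eff = k_inf * P_TNL * P_FNL = 1.723895 * 0.8464247 * 0.8008769
k_eff = 1.1686

1.1686


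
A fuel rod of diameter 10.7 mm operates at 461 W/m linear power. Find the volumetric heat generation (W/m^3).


r = D / 2 / 1000 = 10.7 / 2 / 1000 = 0.00535 m
q''' = q' / (pi * r^2)
q''' = 461 / (pi * 0.00535^2)
q''' = 5.1268e+06 W/m^3

5.1268e+06


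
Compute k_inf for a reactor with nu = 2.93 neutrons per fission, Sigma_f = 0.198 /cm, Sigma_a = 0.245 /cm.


k_inf = nu * Sigma_f / Sigma_a
k_inf = 2.93 * 0.198 / 0.245
k_inf = 2.3679

2.3679


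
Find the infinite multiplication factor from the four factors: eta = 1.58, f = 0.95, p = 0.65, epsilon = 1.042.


k_inf = eta * f * p * epsilon
k_inf = 1.58 * 0.95 * 0.65 * 1.042
k_inf = 1.0166

1.0166


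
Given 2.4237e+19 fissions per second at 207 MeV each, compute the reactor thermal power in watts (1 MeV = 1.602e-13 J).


P = fission_rate * E_MeV * 1.602e-13
P = 2.4237e+19 * 207 * 1.602e-13
P = 8.0373e+08 W

8.0373e+08


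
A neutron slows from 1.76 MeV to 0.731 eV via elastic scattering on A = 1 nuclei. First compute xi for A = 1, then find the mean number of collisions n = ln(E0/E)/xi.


xi = 1 + (A-1)^2/(2A)*ln((A-1)/(A+1)) = 1 (for A = 1)
n = ln(E0/E) / xi
n = ln(1.76e6 / 0.731) / 1
n = ln(2.407661e+06) / 1 = 14.694

14.694


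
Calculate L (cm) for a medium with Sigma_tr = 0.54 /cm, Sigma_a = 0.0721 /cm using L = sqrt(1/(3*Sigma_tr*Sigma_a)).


D = 1 / (3 * Sigma_tr) = 1 / (3 * 0.54) = 0.6172840 cm
L = sqrt(D / Sigma_a)
L = sqrt(0.6172840 / 0.0721)
L = 2.9260 cm

2.9260


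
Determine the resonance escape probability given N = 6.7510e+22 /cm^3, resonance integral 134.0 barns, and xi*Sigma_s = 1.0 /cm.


p = exp(-N * I * 1e-24 / (xi*Sigma_s))
p = exp(-6.7510e+22 * 134.0 * 1e-24 / 1.0)
p = 1.1782e-04

1.1782e-04


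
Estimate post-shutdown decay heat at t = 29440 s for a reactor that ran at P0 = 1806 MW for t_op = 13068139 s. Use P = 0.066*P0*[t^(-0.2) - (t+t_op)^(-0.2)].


P/P0 = 0.066 * [t^(-0.2) - (t + t_op)^(-0.2)]
P/P0 = 0.066 * [29440^(-0.2) - (29440 + 13068139)^(-0.2)]
P/P0 = 0.066 * [0.1277063 - 0.03771914] = 0.005939153
P = 1806 * 0.005939153 = 10.726 MW

10.726


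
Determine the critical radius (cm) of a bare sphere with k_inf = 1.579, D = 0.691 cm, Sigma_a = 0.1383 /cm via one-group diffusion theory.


L^2 = D / Sigma_a = 0.691 / 0.1383 = 4.996385 cm^2
B_m^2 = (k_inf - 1) / L^2 = (1.579 - 1) / 4.996385 = 0.1158838 /cm^2
For a bare sphere: B_g = pi/R, so R_c = pi / sqrt(B_m^2)
R_c = pi / sqrt(0.1158838) = 9.2287 cm

9.2287


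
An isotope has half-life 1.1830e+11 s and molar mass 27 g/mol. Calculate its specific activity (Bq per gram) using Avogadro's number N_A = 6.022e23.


lambda = ln(2) / t_half = ln(2) / 1.1830e+11 = 5.859232e-12 /s
SA = lambda * N_A / M
SA = 5.859232e-12 * 6.022e23 / 27
SA = 1.3068e+11 Bq/g

1.3068e+11


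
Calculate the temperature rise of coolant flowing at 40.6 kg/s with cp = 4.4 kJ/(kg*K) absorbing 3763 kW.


dT = Q / (m_dot * cp)
dT = 3763 / (40.6 * 4.4)
dT = 21.065 C

21.065


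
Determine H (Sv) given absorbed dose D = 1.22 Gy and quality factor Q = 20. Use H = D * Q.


H = D * Q
H = 1.22 * 20
H = 24.400 Sv

24.400


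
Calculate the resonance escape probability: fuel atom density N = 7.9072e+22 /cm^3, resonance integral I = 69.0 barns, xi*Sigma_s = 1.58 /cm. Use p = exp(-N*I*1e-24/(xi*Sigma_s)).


p = exp(-N * I * 1e-24 / (xi*Sigma_s))
p = exp(-7.9072e+22 * 69.0 * 1e-24 / 1.58)
p = 0.031646

0.031646


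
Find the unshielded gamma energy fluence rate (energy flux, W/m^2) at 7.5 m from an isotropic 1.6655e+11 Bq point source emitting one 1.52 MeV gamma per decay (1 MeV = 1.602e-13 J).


psi = A * E * 1.602e-13 / (4*pi*r^2)
psi = 1.6655e+11 * 1.52 * 1.602e-13 / (4*pi*7.5^2)
psi = 5.7374e-05 W/m^2

5.7374e-05


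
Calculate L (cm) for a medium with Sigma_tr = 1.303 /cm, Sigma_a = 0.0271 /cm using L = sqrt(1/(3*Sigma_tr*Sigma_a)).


D = 1 / (3 * Sigma_tr) = 1 / (3 * 1.303) = 0.2558199 cm
L = sqrt(D / Sigma_a)
L = sqrt(0.2558199 / 0.0271)
L = 3.0724 cm

3.0724


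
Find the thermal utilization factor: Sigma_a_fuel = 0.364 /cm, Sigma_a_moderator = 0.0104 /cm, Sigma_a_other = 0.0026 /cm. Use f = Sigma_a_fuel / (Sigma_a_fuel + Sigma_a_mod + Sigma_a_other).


f = Sigma_a_fuel / (Sigma_a_fuel + Sigma_a_mod + Sigma_a_other)
f = 0.364 / (0.364 + 0.0104 + 0.0026)
f = 0.96552

0.96552


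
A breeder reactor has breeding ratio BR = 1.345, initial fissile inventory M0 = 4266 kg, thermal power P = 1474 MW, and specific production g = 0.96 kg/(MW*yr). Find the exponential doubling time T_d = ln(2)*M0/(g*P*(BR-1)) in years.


Breeding gain G = BR - 1 = 1.345 - 1 = 0.345
Fissile production rate = g * P * G = 0.96 * 1474 * 0.345 = 488.1888 kg/yr
T_d = ln(2) * M0 / (g * P * G)
T_d = ln(2) * 4266 / 488.1888 = 6.0570 yr

6.0570


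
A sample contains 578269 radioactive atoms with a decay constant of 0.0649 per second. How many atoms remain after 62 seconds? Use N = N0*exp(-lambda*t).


N = N0 * exp(-lambda * t)
N = 578269 * exp(-0.0649 * 62)
N = 10342

10342


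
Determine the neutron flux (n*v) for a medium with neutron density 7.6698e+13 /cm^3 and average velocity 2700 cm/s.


phi = n * v
phi = 7.6698e+13 * 2700
phi = 2.0708e+17 /cm^2/s

2.0708e+17


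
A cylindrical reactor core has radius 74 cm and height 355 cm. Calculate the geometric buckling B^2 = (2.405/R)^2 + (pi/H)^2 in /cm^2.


B^2 = (2.405/R)^2 + (pi/H)^2
B^2 = (2.405/74)^2 + (pi/355)^2
B^2 = 0.0011346 /cm^2

0.0011346


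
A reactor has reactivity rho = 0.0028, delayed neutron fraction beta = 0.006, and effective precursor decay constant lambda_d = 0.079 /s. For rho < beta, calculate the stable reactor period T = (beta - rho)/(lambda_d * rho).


T = (beta - rho) / (lambda_d * rho)
T = (0.006 - 0.0028) / (0.079 * 0.0028)
T = 14.467 s

14.467


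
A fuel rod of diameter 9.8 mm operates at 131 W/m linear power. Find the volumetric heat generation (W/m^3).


r = D / 2 / 1000 = 9.8 / 2 / 1000 = 0.0049 m
q''' = q' / (pi * r^2)
q''' = 131 / (pi * 0.0049^2)
q''' = 1.7367e+06 W/m^3

1.7367e+06


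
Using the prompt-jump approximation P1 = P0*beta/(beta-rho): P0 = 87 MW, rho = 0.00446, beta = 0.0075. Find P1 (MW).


P1/P0 = beta / (beta - rho)
P1/P0 = 0.0075 / (0.0075 - 0.00446) = 2.467105
P1 = 87 * 2.467105 = 214.64 MW

214.64


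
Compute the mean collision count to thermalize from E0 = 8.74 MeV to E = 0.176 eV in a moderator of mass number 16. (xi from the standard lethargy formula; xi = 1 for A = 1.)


xi = 1 + (A-1)^2/(2A)*ln((A-1)/(A+1)) = 0.1199467 (for A = 16)
n = ln(E0/E) / xi
n = ln(8.74e6 / 0.176) / 0.1199467
n = ln(4.965909e+07) / 0.1199467 = 147.74

147.74


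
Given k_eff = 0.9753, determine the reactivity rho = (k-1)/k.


rho = (k_eff - 1) / k_eff
rho = (0.9753 - 1) / 0.9753
rho = -0.025326

-0.025326


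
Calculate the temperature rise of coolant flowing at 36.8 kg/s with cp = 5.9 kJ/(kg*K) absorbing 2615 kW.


dT = Q / (m_dot * cp)
dT = 2615 / (36.8 * 5.9)
dT = 12.044 C

12.044


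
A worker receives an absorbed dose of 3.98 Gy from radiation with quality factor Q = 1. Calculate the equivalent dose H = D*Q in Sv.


H = D * Q
H = 3.98 * 1
H = 3.9800 Sv

3.9800


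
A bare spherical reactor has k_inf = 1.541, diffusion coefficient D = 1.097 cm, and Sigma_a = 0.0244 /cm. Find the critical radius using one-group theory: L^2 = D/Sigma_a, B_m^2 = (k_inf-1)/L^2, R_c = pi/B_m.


L^2 = D / Sigma_a = 1.097 / 0.0244 = 44.95902 cm^2
B_m^2 = (k_inf - 1) / L^2 = (1.541 - 1) / 44.95902 = 0.01203318 /cm^2
For a bare sphere: B_g = pi/R, so R_c = pi / sqrt(B_m^2)
R_c = pi / sqrt(0.01203318) = 28.639 cm

28.639


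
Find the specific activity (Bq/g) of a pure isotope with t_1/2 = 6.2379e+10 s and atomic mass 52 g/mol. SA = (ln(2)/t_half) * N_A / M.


lambda = ln(2) / t_half = ln(2) / 6.2379e+10 = 1.111187e-11 /s
SA = lambda * N_A / M
SA = 1.111187e-11 * 6.022e23 / 52
SA = 1.2868e+11 Bq/g

1.2868e+11


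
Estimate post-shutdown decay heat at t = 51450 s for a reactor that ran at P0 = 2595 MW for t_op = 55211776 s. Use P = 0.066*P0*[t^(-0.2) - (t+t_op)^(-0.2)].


P/P0 = 0.066 * [t^(-0.2) - (t + t_op)^(-0.2)]
P/P0 = 0.066 * [51450^(-0.2) - (51450 + 55211776)^(-0.2)]
P/P0 = 0.066 * [0.1142149 - 0.02828217] = 0.005671560
P = 2595 * 0.005671560 = 14.718 MW

14.718


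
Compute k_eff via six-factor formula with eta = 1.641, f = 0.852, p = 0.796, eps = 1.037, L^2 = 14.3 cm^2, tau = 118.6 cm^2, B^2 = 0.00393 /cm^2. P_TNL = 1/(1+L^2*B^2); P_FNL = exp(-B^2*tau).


k_inf = eta*f*p*eps = 1.641*0.852*0.796*1.037 = 1.154091
P_TNL = 1/(1 + L^2*B^2) = 1/(1 + 14.3*0.00393) = 0.9467913
P_FNL = exp(-B^2*tau) = exp(-0.00393*118.6) = 0.6274458
k_eff = k_inf * P_TNL * P_FNL = 1.154091 * 0.9467913 * 0.6274458
k_eff = 0.68560

0.68560


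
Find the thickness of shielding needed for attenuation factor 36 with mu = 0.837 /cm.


x = ln(factor) / mu
x = ln(36) / 0.837
x = 4.2814 cm

4.2814


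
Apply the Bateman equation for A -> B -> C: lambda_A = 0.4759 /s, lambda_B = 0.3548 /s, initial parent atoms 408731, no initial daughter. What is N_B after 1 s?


N_B(t) = lambda_A * N_A0 / (lambda_B - lambda_A) * [exp(-lambda_A*t) - exp(-lambda_B*t)]
exp(-0.4759*1) = 0.6213256; exp(-0.3548*1) = 0.7013137
N_B = 0.4759 * 408731 / (0.3548 - 0.4759) * (0.6213256 - 0.7013137)
N_B = 128480

128480


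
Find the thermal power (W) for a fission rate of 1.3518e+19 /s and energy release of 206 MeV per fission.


P = fission_rate * E_MeV * 1.602e-13
P = 1.3518e+19 * 206 * 1.602e-13
P = 4.4611e+08 W

4.4611e+08


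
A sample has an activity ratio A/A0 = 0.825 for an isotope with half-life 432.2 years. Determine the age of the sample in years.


lambda = ln(2) / t_half = ln(2) / 432.2 = 0.001603765 /yr
t = -ln(A/A0) / lambda
t = -ln(0.825) / 0.001603765
t = 119.95 yr

119.95


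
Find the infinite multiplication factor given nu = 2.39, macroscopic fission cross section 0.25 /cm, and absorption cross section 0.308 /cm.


k_inf = nu * Sigma_f / Sigma_a
k_inf = 2.39 * 0.25 / 0.308
k_inf = 1.9399

1.9399


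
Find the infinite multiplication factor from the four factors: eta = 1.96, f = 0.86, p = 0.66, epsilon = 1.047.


k_inf = eta * f * p * epsilon
k_inf = 1.96 * 0.86 * 0.66 * 1.047
k_inf = 1.1648

1.1648


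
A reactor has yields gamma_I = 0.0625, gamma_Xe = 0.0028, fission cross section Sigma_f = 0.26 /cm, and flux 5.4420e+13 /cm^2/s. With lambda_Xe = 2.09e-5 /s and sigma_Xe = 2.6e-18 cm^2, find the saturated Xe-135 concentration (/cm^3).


Xe_eq = (gamma_I + gamma_Xe) * Sigma_f * phi / (lambda_Xe + sigma_Xe * phi)
Numerator = (0.0625 + 0.0028) * 0.26 * 5.4420e+13 = 9.239428e+11
Denominator = 2.09e-5 + 2.6e-18 * 5.4420e+13 = 1.623920e-04
Xe_eq = 9.239428e+11 / 1.623920e-04 = 5.6896e+15 /cm^3

5.6896e+15


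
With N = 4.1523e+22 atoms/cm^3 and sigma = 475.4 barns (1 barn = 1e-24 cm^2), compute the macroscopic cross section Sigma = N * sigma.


Sigma = N * sigma_barns * 1e-24
Sigma = 4.1523e+22 * 475.4 * 1e-24
Sigma = 19.740 /cm

19.740


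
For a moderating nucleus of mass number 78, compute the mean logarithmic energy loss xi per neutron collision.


xi = 1 + (A-1)^2/(2A) * ln((A-1)/(A+1))
xi = 1 + (78-1)^2/(2*78) * ln((78-1)/(78 +1))
xi = 0.025423

0.025423


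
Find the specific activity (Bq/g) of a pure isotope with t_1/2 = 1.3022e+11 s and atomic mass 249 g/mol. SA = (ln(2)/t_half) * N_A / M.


lambda = ln(2) / t_half = ln(2) / 1.3022e+11 = 5.322893e-12 /s
SA = lambda * N_A / M
SA = 5.322893e-12 * 6.022e23 / 249
SA = 1.2873e+10 Bq/g

1.2873e+10


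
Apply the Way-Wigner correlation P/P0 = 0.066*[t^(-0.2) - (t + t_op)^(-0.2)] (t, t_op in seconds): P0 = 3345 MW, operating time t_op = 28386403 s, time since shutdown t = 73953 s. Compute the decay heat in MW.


P/P0 = 0.066 * [t^(-0.2) - (t + t_op)^(-0.2)]
P/P0 = 0.066 * [73953^(-0.2) - (73953 + 28386403)^(-0.2)]
P/P0 = 0.066 * [0.1062206 - 0.03229624] = 0.004879008
P = 3345 * 0.004879008 = 16.320 MW

16.320


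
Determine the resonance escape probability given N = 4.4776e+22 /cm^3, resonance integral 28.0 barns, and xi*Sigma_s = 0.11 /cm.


p = exp(-N * I * 1e-24 / (xi*Sigma_s))
p = exp(-4.4776e+22 * 28.0 * 1e-24 / 0.11)
p = 1.1223e-05

1.1223e-05


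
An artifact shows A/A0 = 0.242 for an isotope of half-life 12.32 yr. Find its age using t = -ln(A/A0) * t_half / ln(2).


lambda = ln(2) / t_half = ln(2) / 12.32 = 0.05626195 /yr
t = -ln(A/A0) / lambda
t = -ln(0.242) / 0.05626195
t = 25.218 yr

25.218


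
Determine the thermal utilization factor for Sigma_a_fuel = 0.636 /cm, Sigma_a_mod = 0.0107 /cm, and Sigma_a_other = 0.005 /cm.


f = Sigma_a_fuel / (Sigma_a_fuel + Sigma_a_mod + Sigma_a_other)
f = 0.636 / (0.636 + 0.0107 + 0.005)
f = 0.97591

0.97591


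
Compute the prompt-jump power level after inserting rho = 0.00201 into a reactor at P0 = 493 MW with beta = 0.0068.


P1/P0 = beta / (beta - rho)
P1/P0 = 0.0068 / (0.0068 - 0.00201) = 1.419624
P1 = 493 * 1.419624 = 699.87 MW

699.87


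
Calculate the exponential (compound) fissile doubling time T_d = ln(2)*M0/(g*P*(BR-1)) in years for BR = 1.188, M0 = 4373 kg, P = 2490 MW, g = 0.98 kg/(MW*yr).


Breeding gain G = BR - 1 = 1.188 - 1 = 0.188
Fissile production rate = g * P * G = 0.98 * 2490 * 0.188 = 458.7576 kg/yr
T_d = ln(2) * M0 / (g * P * G)
T_d = ln(2) * 4373 / 458.7576 = 6.6073 yr

6.6073


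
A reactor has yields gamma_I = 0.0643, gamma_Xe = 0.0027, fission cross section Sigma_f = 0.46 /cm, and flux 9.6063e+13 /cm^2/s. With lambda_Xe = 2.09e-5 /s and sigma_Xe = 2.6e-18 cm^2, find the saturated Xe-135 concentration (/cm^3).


Xe_eq = (gamma_I + gamma_Xe) * Sigma_f * phi / (lambda_Xe + sigma_Xe * phi)
Numerator = (0.0643 + 0.0027) * 0.46 * 9.6063e+13 = 2.960662e+12
Denominator = 2.09e-5 + 2.6e-18 * 9.6063e+13 = 2.706638e-04
Xe_eq = 2.960662e+12 / 2.706638e-04 = 1.0939e+16 /cm^3

1.0939e+16


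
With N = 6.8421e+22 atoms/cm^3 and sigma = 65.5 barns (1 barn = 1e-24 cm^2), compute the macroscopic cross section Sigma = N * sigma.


Sigma = N * sigma_barns * 1e-24
Sigma = 6.8421e+22 * 65.5 * 1e-24
Sigma = 4.4816 /cm

4.4816


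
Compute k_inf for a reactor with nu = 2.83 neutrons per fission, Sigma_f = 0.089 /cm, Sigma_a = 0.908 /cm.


k_inf = nu * Sigma_f / Sigma_a
k_inf = 2.83 * 0.089 / 0.908
k_inf = 0.27739

0.27739


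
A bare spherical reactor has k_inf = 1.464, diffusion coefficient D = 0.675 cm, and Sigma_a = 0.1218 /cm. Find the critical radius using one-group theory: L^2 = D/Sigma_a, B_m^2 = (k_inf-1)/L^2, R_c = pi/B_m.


L^2 = D / Sigma_a = 0.675 / 0.1218 = 5.541872 cm^2
B_m^2 = (k_inf - 1) / L^2 = (1.464 - 1) / 5.541872 = 0.08372622 /cm^2
For a bare sphere: B_g = pi/R, so R_c = pi / sqrt(B_m^2)
R_c = pi / sqrt(0.08372622) = 10.857 cm

10.857


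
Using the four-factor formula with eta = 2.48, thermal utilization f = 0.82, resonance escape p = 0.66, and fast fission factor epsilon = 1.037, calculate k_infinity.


k_inf = eta * f * p * epsilon
k_inf = 2.48 * 0.82 * 0.66 * 1.037
k_inf = 1.3918

1.3918


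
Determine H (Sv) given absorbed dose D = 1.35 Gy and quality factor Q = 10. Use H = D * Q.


H = D * Q
H = 1.35 * 10
H = 13.500 Sv

13.500


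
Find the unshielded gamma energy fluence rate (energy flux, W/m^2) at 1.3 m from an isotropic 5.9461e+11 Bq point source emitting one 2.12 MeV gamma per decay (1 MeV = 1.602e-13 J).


psi = A * E * 1.602e-13 / (4*pi*r^2)
psi = 5.9461e+11 * 2.12 * 1.602e-13 / (4*pi*1.3^2)
psi = 0.0095090 W/m^2

0.0095090


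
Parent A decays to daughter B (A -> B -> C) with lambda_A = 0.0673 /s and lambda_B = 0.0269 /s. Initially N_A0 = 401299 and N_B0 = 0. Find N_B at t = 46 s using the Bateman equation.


N_B(t) = lambda_A * N_A0 / (lambda_B - lambda_A) * [exp(-lambda_A*t) - exp(-lambda_B*t)]
exp(-0.0673*46) = 0.04523881; exp(-0.0269*46) = 0.2901376
N_B = 0.0673 * 401299 / (0.0269 - 0.0673) * (0.04523881 - 0.2901376)
N_B = 163715

163715


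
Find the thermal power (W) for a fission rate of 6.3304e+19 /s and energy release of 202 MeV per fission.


P = fission_rate * E_MeV * 1.602e-13
P = 6.3304e+19 * 202 * 1.602e-13
P = 2.0485e+09 W

2.0485e+09


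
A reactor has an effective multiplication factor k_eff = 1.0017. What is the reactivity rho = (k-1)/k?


rho = (k_eff - 1) / k_eff
rho = (1.0017 - 1) / 1.0017
rho = 0.0016971

0.0016971


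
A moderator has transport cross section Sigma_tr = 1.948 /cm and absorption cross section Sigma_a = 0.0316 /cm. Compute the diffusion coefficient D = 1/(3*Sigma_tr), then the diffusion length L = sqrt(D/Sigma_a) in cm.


D = 1 / (3 * Sigma_tr) = 1 / (3 * 1.948) = 0.1711157 cm
L = sqrt(D / Sigma_a)
L = sqrt(0.1711157 / 0.0316)
L = 2.3270 cm

2.3270


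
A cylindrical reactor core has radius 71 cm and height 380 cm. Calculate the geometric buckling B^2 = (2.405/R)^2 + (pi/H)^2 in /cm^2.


B^2 = (2.405/R)^2 + (pi/H)^2
B^2 = (2.405/71)^2 + (pi/380)^2
B^2 = 0.0012157 /cm^2

0.0012157


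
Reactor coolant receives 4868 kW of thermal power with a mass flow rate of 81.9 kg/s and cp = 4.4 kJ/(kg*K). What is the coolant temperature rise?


dT = Q / (m_dot * cp)
dT = 4868 / (81.9 * 4.4)
dT = 13.509 C

13.509


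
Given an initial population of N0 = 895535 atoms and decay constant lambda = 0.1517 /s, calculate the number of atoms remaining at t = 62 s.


N = N0 * exp(-lambda * t)
N = 895535 * exp(-0.1517 * 62)
N = 73.683

73.683


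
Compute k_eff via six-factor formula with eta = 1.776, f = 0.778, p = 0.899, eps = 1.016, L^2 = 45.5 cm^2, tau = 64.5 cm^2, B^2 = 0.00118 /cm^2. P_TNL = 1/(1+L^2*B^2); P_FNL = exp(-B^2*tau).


k_inf = eta*f*p*eps = 1.776*0.778*0.899*1.016 = 1.262048
P_TNL = 1/(1 + L^2*B^2) = 1/(1 + 45.5*0.00118) = 0.9490457
P_FNL = exp(-B^2*tau) = exp(-0.00118*64.5) = 0.9267143
k_eff = k_inf * P_TNL * P_FNL = 1.262048 * 0.9490457 * 0.9267143
k_eff = 1.1100

1.1100


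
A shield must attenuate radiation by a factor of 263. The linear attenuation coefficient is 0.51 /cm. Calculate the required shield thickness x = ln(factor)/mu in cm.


x = ln(factor) / mu
x = ln(263) / 0.51
x = 10.926 cm

10.926


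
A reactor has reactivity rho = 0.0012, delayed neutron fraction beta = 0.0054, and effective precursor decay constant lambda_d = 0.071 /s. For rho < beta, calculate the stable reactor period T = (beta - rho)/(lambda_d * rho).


T = (beta - rho) / (lambda_d * rho)
T = (0.0054 - 0.0012) / (0.071 * 0.0012)
T = 49.296 s

49.296


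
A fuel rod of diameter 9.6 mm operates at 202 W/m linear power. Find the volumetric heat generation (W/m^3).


r = D / 2 / 1000 = 9.6 / 2 / 1000 = 0.0048 m
q''' = q' / (pi * r^2)
q''' = 202 / (pi * 0.0048^2)
q''' = 2.7907e+06 W/m^3

2.7907e+06


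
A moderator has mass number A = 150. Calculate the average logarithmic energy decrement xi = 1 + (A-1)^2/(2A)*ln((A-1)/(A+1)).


xi = 1 + (A-1)^2/(2A) * ln((A-1)/(A+1))
xi = 1 + (150-1)^2/(2*150) * ln((150-1)/(150 +1))
xi = 0.013274

0.013274


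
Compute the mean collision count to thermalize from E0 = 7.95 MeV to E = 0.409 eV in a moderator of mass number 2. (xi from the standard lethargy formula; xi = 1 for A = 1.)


xi = 1 + (A-1)^2/(2A)*ln((A-1)/(A+1)) = 0.7253469 (for A = 2)
n = ln(E0/E) / xi
n = ln(7.95e6 / 0.409) / 0.7253469
n = ln(1.943765e+07) / 0.7253469 = 23.138

23.138


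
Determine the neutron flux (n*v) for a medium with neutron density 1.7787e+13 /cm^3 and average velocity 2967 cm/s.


phi = n * v
phi = 1.7787e+13 * 2967
phi = 5.2774e+16 /cm^2/s

5.2774e+16


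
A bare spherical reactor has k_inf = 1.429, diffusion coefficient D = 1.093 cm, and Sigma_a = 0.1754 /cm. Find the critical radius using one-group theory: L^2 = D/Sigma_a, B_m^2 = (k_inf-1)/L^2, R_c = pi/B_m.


L^2 = D / Sigma_a = 1.093 / 0.1754 = 6.231471 cm^2
B_m^2 = (k_inf - 1) / L^2 = (1.429 - 1) / 6.231471 = 0.06884410 /cm^2
For a bare sphere: B_g = pi/R, so R_c = pi / sqrt(B_m^2)
R_c = pi / sqrt(0.06884410) = 11.973 cm

11.973


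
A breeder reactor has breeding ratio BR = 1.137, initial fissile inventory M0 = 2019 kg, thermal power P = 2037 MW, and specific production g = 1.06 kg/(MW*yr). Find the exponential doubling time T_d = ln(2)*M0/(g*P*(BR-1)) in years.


Breeding gain G = BR - 1 = 1.137 - 1 = 0.137
Fissile production rate = g * P * G = 1.06 * 2037 * 0.137 = 295.81314 kg/yr
T_d = ln(2) * M0 / (g * P * G)
T_d = ln(2) * 2019 / 295.81314 = 4.7309 yr

4.7309


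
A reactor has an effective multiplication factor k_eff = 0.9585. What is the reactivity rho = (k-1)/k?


rho = (k_eff - 1) / k_eff
rho = (0.9585 - 1) / 0.9585
rho = -0.043297

-0.043297


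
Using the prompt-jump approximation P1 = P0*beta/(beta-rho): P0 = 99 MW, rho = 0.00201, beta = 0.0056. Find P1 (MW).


P1/P0 = beta / (beta - rho)
P1/P0 = 0.0056 / (0.0056 - 0.00201) = 1.559889
P1 = 99 * 1.559889 = 154.43 MW

154.43


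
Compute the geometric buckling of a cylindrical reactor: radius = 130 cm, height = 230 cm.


B^2 = (2.405/R)^2 + (pi/H)^2
B^2 = (2.405/130)^2 + (pi/230)^2
B^2 = 5.2882e-04 /cm^2

5.2882e-04


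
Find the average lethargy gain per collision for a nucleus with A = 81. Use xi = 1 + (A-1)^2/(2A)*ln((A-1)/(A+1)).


xi = 1 + (A-1)^2/(2A) * ln((A-1)/(A+1))
xi = 1 + (81-1)^2/(2*81) * ln((81-1)/(81 +1))
xi = 0.024489

0.024489


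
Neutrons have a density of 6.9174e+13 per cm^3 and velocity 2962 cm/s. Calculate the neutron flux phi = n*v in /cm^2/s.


phi = n * v
phi = 6.9174e+13 * 2962
phi = 2.0489e+17 /cm^2/s

2.0489e+17


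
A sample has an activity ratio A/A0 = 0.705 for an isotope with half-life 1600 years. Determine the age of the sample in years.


lambda = ln(2) / t_half = ln(2) / 1600 = 4.332170e-04 /yr
t = -ln(A/A0) / lambda
t = -ln(0.705) / 4.332170e-04
t = 806.89 yr

806.89


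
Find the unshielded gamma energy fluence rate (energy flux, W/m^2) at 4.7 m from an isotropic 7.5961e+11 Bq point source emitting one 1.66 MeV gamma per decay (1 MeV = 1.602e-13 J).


psi = A * E * 1.602e-13 / (4*pi*r^2)
psi = 7.5961e+11 * 1.66 * 1.602e-13 / (4*pi*4.7^2)
psi = 7.2771e-04 W/m^2

7.2771e-04


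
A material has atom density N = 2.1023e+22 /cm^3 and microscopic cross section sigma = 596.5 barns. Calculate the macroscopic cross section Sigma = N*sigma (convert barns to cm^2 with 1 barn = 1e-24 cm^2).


Sigma = N * sigma_barns * 1e-24
Sigma = 2.1023e+22 * 596.5 * 1e-24
Sigma = 12.540 /cm

12.540


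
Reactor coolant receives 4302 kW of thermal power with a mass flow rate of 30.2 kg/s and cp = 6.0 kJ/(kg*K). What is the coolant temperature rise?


dT = Q / (m_dot * cp)
dT = 4302 / (30.2 * 6.0)
dT = 23.742 C

23.742


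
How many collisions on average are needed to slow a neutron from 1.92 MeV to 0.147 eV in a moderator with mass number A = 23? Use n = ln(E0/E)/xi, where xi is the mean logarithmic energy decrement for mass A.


xi = 1 + (A-1)^2/(2A)*ln((A-1)/(A+1)) = 0.08448899 (for A = 23)
n = ln(E0/E) / xi
n = ln(1.92e6 / 0.147) / 0.08448899
n = ln(1.306122e+07) / 0.08448899 = 193.93

193.93


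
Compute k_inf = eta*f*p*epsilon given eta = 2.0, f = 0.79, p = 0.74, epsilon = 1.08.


k_inf = eta * f * p * epsilon
k_inf = 2.0 * 0.79 * 0.74 * 1.08
k_inf = 1.2627

1.2627


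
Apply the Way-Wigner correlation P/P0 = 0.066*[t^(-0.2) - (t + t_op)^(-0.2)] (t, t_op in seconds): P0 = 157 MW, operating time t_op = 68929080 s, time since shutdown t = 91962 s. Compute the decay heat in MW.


P/P0 = 0.066 * [t^(-0.2) - (t + t_op)^(-0.2)]
P/P0 = 0.066 * [91962^(-0.2) - (91962 + 68929080)^(-0.2)]
P/P0 = 0.066 * [0.1016900 - 0.02705227] = 0.004926090
P = 157 * 0.004926090 = 0.77340 MW

0.77340


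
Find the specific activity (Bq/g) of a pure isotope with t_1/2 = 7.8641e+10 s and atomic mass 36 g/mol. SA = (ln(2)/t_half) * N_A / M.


lambda = ln(2) / t_half = ln(2) / 7.8641e+10 = 8.814069e-12 /s
SA = lambda * N_A / M
SA = 8.814069e-12 * 6.022e23 / 36
SA = 1.4744e+11 Bq/g

1.4744e+11


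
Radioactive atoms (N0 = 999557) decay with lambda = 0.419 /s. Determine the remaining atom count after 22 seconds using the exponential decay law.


N = N0 * exp(-lambda * t)
N = 999557 * exp(-0.419 * 22)
N = 99.193

99.193


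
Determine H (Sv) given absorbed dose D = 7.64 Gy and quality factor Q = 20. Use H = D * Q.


H = D * Q
H = 7.64 * 20
H = 152.80 Sv

152.80


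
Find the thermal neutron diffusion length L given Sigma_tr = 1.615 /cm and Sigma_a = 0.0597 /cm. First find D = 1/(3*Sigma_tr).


D = 1 / (3 * Sigma_tr) = 1 / (3 * 1.615) = 0.2063983 cm
L = sqrt(D / Sigma_a)
L = sqrt(0.2063983 / 0.0597)
L = 1.8594 cm

1.8594


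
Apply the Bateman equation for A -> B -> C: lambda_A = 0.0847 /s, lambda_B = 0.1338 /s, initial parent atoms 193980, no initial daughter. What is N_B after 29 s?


N_B(t) = lambda_A * N_A0 / (lambda_B - lambda_A) * [exp(-lambda_A*t) - exp(-lambda_B*t)]
exp(-0.0847*29) = 0.08575165; exp(-0.1338*29) = 0.02064670
N_B = 0.0847 * 193980 / (0.1338 - 0.0847) * (0.08575165 - 0.02064670)
N_B = 21786

21786


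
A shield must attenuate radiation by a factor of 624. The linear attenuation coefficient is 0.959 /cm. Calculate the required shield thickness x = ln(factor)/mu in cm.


x = ln(factor) / mu
x = ln(624) / 0.959
x = 6.7113 cm

6.7113


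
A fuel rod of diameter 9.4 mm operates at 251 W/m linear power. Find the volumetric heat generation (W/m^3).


r = D / 2 / 1000 = 9.4 / 2 / 1000 = 0.0047 m
q''' = q' / (pi * r^2)
q''' = 251 / (pi * 0.0047^2)
q''' = 3.6168e+06 W/m^3

3.6168e+06


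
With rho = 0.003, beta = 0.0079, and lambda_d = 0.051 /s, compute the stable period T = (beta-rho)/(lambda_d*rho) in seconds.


T = (beta - rho) / (lambda_d * rho)
T = (0.0079 - 0.003) / (0.051 * 0.003)
T = 32.026 s

32.026


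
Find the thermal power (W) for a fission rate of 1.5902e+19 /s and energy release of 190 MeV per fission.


P = fission_rate * E_MeV * 1.602e-13
P = 1.5902e+19 * 190 * 1.602e-13
P = 4.8403e+08 W

4.8403e+08


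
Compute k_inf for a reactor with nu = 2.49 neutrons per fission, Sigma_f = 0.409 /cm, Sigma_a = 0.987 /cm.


k_inf = nu * Sigma_f / Sigma_a
k_inf = 2.49 * 0.409 / 0.987
k_inf = 1.0318

1.0318


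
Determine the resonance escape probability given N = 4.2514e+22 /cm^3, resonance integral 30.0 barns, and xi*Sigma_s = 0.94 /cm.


p = exp(-N * I * 1e-24 / (xi*Sigma_s))
p = exp(-4.2514e+22 * 30.0 * 1e-24 / 0.94)
p = 0.25748

0.25748


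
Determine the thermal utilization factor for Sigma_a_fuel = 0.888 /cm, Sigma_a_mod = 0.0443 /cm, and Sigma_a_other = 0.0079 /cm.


f = Sigma_a_fuel / (Sigma_a_fuel + Sigma_a_mod + Sigma_a_other)
f = 0.888 / (0.888 + 0.0443 + 0.0079)
f = 0.94448

0.94448


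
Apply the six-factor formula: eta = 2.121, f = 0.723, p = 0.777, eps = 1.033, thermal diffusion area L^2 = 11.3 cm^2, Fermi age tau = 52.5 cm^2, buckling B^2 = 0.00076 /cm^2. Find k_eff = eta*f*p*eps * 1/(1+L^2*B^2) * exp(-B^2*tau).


k_inf = eta*f*p*eps = 2.121*0.723*0.777*1.033 = 1.230836
P_TNL = 1/(1 + L^2*B^2) = 1/(1 + 11.3*0.00076) = 0.9914851
P_FNL = exp(-B^2*tau) = exp(-0.00076*52.5) = 0.9608855
k_eff = k_inf * P_TNL * P_FNL = 1.230836 * 0.9914851 * 0.9608855
k_eff = 1.1726

1.1726


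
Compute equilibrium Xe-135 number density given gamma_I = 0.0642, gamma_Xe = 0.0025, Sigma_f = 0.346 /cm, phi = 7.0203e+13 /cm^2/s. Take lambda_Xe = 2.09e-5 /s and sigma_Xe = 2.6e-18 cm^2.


Xe_eq = (gamma_I + gamma_Xe) * Sigma_f * phi / (lambda_Xe + sigma_Xe * phi)
Numerator = (0.0642 + 0.0025) * 0.346 * 7.0203e+13 = 1.620159e+12
Denominator = 2.09e-5 + 2.6e-18 * 7.0203e+13 = 2.034278e-04
Xe_eq = 1.620159e+12 / 2.034278e-04 = 7.9643e+15 /cm^3

7.9643e+15
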